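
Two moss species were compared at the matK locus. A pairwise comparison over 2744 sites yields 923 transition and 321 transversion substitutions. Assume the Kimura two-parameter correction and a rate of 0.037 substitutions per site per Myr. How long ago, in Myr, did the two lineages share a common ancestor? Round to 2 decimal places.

P = 923/2744 ≈ 0.33637 and Q = 321/2744 ≈ 0.116983.
Under the Kimura two-parameter model, d = −½ ln(1 − 2P − Q) − ¼ ln(1 − 2Q).
1 − 2P − Q = 0.210277, giving −½ ln(0.210277) = 0.779665.
1 − 2Q = 0.766034, giving −¼ ln(0.766034) = 0.066632.
d = 0.779665 + 0.066632 = 0.846297.
Under a molecular clock d = 2μt, so t = d/(2μ) = 0.846297 / (2 × 0.037) = 11.44 Myr.

11.44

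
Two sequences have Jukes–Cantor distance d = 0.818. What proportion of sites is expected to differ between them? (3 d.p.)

p = (3/4)(1 − e^(−4d/3)) = 0.75 × (1 − e^(-1.090667)) = 0.75 × (1 − 0.335992) = 0.498006.

0.498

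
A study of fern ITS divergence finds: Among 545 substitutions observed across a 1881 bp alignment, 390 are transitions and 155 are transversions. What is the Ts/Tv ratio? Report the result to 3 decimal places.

R = 390/155 = 2.516129… ≈ 2.516 (to 3 d.p.).

2.516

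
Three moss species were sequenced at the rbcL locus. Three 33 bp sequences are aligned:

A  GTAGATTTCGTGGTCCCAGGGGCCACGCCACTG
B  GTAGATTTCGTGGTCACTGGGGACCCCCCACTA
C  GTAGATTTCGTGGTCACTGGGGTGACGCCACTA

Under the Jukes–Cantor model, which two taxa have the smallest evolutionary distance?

B and C

A–B: 6/33 differ, p = 0.182, d = 0.208.
A–C: 5/33 differ, p = 0.152, d = 0.169.
B–C: 4/33 differ, p = 0.121, d = 0.132.
The smallest distance is between B and C.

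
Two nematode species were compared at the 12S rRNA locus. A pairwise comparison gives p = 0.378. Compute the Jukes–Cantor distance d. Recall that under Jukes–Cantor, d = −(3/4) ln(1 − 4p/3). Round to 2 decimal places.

0.53

d = −(3/4) ln(1 − 4p/3) = −0.75 ln(1 − 0.504) = −0.75 ln(0.496)
  = −0.75 × (-0.701179) = 0.525884 substitutions/site.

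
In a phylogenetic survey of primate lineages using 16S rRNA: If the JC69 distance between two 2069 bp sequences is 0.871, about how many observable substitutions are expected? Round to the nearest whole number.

1066

Invert JC69: p = (3/4)(1 − e^(−4d/3)) = 0.75 × (1 − e^(-1.161333)) = 0.75 × (1 − 0.313069) = 0.515198.
Expected differing sites = pL ≈ 0.515198 × 2069 = 1065.944662 ≈ 1066.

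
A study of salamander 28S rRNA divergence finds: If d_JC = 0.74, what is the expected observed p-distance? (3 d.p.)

p = (3/4)(1 − e^(−4d/3)) = 0.75 × (1 − e^(-0.986667)) = 0.75 × (1 − 0.372817) = 0.470387.

0.470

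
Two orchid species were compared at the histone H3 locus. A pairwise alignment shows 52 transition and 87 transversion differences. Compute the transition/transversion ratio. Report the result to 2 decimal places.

0.60

R = 52/87 = 0.597701… ≈ 0.60 (to 2 d.p.).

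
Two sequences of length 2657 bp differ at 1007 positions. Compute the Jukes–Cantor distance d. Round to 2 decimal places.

0.53

p = 1007/2657 ≈ 0.378999.
d = −(3/4) ln(1 − 4p/3) = −0.75 ln(1 − 0.505332) = −0.75 ln(0.494668)
  = −0.75 × (-0.703868) = 0.527901 substitutions/site.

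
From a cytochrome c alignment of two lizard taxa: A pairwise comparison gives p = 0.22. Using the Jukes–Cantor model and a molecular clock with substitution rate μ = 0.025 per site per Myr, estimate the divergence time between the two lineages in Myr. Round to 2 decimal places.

5.21

d = −(3/4) ln(1 − 4p/3) = −0.75 ln(1 − 0.293333) = −0.75 ln(0.706667)
  = −0.75 × (-0.347196) = 0.260397 substitutions/site.
Under a molecular clock d = 2μt, so t = d/(2μ) = 0.260397 / (2 × 0.025) = 5.21 Myr.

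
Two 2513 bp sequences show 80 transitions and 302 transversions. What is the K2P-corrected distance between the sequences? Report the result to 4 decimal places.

0.1703

P = 80/2513 ≈ 0.031834 and Q = 302/2513 ≈ 0.120175.
Under the Kimura two-parameter model, d = −½ ln(1 − 2P − Q) − ¼ ln(1 − 2Q).
1 − 2P − Q = 0.816157, giving −½ ln(0.816157) = 0.101574.
1 − 2Q = 0.75965, giving −¼ ln(0.75965) = 0.068724.
d = 0.101574 + 0.068724 = 0.170298.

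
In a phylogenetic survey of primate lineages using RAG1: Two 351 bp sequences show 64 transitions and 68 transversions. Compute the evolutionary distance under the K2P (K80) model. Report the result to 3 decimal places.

0.531

P = 64/351 ≈ 0.182336 and Q = 68/351 ≈ 0.193732.
Under the Kimura two-parameter model, d = −½ ln(1 − 2P − Q) − ¼ ln(1 − 2Q).
1 − 2P − Q = 0.441596, giving −½ ln(0.441596) = 0.408680.
1 − 2Q = 0.612536, giving −¼ ln(0.612536) = 0.122537.
d = 0.408680 + 0.122537 = 0.531217.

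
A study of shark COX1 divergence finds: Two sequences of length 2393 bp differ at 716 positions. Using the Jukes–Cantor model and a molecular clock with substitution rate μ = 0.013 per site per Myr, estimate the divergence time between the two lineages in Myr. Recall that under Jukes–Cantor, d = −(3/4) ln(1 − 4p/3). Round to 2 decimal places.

14.68

p = 716/2393 ≈ 0.299206.
d = −(3/4) ln(1 − 4p/3) = −0.75 ln(1 − 0.398941) = −0.75 ln(0.601059)
  = −0.75 × (-0.509062) = 0.381797 substitutions/site.
Under a molecular clock d = 2μt, so t = d/(2μ) = 0.381797 / (2 × 0.013) = 14.68 Myr.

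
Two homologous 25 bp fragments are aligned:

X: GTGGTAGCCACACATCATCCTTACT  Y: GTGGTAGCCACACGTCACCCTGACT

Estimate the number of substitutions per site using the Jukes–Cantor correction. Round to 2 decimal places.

0.13

The sequences differ at 3 of 25 sites (14, 18, 22), so p = 3/25 = 0.12.
d = −(3/4) ln(1 − 4p/3) = −0.75 ln(1 − 0.16) = −0.75 ln(0.84)
  = −0.75 × (-0.174353) = 0.130765 substitutions/site.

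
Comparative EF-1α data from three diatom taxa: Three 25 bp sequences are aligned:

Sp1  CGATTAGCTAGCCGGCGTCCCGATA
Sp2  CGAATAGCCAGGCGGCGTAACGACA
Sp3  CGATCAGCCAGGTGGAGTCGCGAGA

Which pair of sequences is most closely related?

Sp1 and Sp2

Sp1–Sp2: 6/25 differ, p = 0.240, d = 0.289.
Sp1–Sp3: 7/25 differ, p = 0.280, d = 0.351.
Sp2–Sp3: 7/25 differ, p = 0.280, d = 0.351.
The smallest distance is between Sp1 and Sp2.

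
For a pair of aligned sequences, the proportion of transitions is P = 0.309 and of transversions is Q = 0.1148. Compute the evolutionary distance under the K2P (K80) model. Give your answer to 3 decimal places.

0.725

Under the Kimura two-parameter model, d = −½ ln(1 − 2P − Q) − ¼ ln(1 − 2Q).
1 − 2P − Q = 0.2672, giving −½ ln(0.2672) = 0.659879.
1 − 2Q = 0.7704, giving −¼ ln(0.7704) = 0.065211.
d = 0.659879 + 0.065211 = 0.725090.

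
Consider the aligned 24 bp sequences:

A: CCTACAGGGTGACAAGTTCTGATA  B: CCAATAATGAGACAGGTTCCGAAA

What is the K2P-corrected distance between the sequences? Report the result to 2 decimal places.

0.45

Of 24 sites, 4 differences are transitions and 4 are transversions, so P = 4/24 ≈ 0.166667 and Q = 4/24 ≈ 0.166667.
Under the Kimura two-parameter model, d = −½ ln(1 − 2P − Q) − ¼ ln(1 − 2Q).
1 − 2P − Q = 0.499999, giving −½ ln(0.499999) = 0.346575.
1 − 2Q = 0.666666, giving −¼ ln(0.666666) = 0.101367.
d = 0.346575 + 0.101367 = 0.447942.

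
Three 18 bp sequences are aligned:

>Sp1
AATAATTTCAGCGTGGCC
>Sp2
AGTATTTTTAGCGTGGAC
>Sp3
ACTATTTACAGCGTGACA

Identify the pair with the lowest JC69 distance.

Sp1–Sp2: 4/18 differ, p = 0.222, d = 0.264.
Sp1–Sp3: 5/18 differ, p = 0.278, d = 0.347.
Sp2–Sp3: 6/18 differ, p = 0.333, d = 0.441.
The smallest distance is between Sp1 and Sp2.

Sp1 and Sp2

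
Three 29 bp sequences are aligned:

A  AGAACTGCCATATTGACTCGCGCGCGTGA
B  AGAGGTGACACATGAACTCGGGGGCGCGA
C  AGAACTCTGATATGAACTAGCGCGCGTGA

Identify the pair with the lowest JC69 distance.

A–B: 9/29 differ, p = 0.310, d = 0.401.
A–C: 6/29 differ, p = 0.207, d = 0.242.
B–C: 10/29 differ, p = 0.345, d = 0.462.
The smallest distance is between A and C.

A and C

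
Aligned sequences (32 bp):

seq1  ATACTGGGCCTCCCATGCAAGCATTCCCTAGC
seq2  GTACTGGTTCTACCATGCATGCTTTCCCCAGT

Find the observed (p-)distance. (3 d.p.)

The sequences differ at 8 of 32 positions (sites 1, 8, 9, 12, 20, 23, 29, 32).
p = 8/32 = 0.250.

0.250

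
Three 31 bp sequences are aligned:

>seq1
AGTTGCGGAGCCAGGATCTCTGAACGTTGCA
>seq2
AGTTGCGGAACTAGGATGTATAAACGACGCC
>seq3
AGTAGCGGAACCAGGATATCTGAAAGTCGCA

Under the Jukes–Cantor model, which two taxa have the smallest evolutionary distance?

seq1–seq2: 8/31 differ, p = 0.258, d = 0.316.
seq1–seq3: 5/31 differ, p = 0.161, d = 0.182.
seq2–seq3: 8/31 differ, p = 0.258, d = 0.316.
The smallest distance is between seq1 and seq3.

seq1 and seq3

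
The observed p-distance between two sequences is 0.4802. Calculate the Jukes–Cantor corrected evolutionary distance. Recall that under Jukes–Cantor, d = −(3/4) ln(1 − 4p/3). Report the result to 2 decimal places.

0.77

d = −(3/4) ln(1 − 4p/3) = −0.75 ln(1 − 0.640267) = −0.75 ln(0.359733)
  = −0.75 × (-1.022393) = 0.766795 substitutions/site.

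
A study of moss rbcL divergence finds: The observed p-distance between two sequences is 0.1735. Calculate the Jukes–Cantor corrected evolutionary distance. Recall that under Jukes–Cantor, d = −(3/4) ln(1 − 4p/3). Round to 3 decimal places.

d = −(3/4) ln(1 − 4p/3) = −0.75 ln(1 − 0.231333) = −0.75 ln(0.768667)
  = −0.75 × (-0.263097) = 0.197323 substitutions/site.

0.197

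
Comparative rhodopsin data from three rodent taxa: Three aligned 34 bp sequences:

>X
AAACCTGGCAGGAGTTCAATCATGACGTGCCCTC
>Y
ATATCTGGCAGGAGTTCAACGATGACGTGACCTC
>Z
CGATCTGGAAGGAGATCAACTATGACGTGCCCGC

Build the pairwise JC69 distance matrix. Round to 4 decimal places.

X–Y: 5/34 sites differ → p ≈ 0.147059, d = −0.75 ln(1 − 0.196079) = 0.163691 ≈ 0.1637.
X–Z: 8/34 sites differ → p ≈ 0.235294, d = −0.75 ln(1 − 0.313725) = 0.282358 ≈ 0.2824.
Y–Z: 7/34 sites differ → p ≈ 0.205882, d = −0.75 ln(1 − 0.274509) = 0.240680 ≈ 0.2407.

d(X,Y) = 0.1637, d(X,Z) = 0.2824, d(Y,Z) = 0.2407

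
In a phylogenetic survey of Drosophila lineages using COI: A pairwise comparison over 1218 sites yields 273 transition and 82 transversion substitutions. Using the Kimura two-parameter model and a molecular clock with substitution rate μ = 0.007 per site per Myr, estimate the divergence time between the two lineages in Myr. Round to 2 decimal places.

P = 273/1218 ≈ 0.224138 and Q = 82/1218 ≈ 0.067323.
Under the Kimura two-parameter model, d = −½ ln(1 − 2P − Q) − ¼ ln(1 − 2Q).
1 − 2P − Q = 0.484401, giving −½ ln(0.484401) = 0.362421.
1 − 2Q = 0.865354, giving −¼ ln(0.865354) = 0.036154.
d = 0.362421 + 0.036154 = 0.398575.
Under a molecular clock d = 2μt, so t = d/(2μ) = 0.398575 / (2 × 0.007) = 28.47 Myr.

28.47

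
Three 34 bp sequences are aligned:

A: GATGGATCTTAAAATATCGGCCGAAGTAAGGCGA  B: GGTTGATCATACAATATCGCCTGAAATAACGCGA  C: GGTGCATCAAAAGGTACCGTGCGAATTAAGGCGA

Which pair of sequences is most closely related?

A–B: 8/34 differ, p = 0.235, d = 0.282.
A–C: 10/34 differ, p = 0.294, d = 0.373.
B–C: 12/34 differ, p = 0.353, d = 0.477.
The smallest distance is between A and B.

A and B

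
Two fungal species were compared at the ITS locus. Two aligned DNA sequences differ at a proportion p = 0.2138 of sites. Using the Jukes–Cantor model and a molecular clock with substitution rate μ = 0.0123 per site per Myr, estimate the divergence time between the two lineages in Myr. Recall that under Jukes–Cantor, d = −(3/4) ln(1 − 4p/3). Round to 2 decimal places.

10.23

d = −(3/4) ln(1 − 4p/3) = −0.75 ln(1 − 0.285067) = −0.75 ln(0.714933)
  = −0.75 × (-0.335566) = 0.251675 substitutions/site.
Under a molecular clock d = 2μt, so t = d/(2μ) = 0.251675 / (2 × 0.0123) = 10.23 Myr.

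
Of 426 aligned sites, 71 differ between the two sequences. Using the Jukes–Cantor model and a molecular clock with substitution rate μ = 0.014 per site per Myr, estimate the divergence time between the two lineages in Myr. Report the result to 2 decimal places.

6.73

p = 71/426 ≈ 0.166667.
d = −(3/4) ln(1 − 4p/3) = −0.75 ln(1 − 0.222223) = −0.75 ln(0.777777)
  = −0.75 × (-0.251315) = 0.188486 substitutions/site.
Under a molecular clock d = 2μt, so t = d/(2μ) = 0.188486 / (2 × 0.014) = 6.73 Myr.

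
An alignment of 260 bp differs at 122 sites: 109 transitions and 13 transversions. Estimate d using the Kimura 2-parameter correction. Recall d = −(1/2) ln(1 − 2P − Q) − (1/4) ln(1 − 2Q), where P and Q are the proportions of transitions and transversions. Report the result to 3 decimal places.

1.123

P = 109/260 ≈ 0.419231 and Q = 13/260 = 0.05.
Under the Kimura two-parameter model, d = −½ ln(1 − 2P − Q) − ¼ ln(1 − 2Q).
1 − 2P − Q = 0.111538, giving −½ ln(0.111538) = 1.096695.
1 − 2Q = 0.9, giving −¼ ln(0.9) = 0.026340.
d = 1.096695 + 0.026340 = 1.123035.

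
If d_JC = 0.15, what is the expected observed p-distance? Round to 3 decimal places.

0.136

p = (3/4)(1 − e^(−4d/3)) = 0.75 × (1 − e^(-0.2)) = 0.75 × (1 − 0.818731) = 0.135952.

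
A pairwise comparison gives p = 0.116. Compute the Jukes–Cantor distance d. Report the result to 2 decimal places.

d = −(3/4) ln(1 − 4p/3) = −0.75 ln(1 − 0.154667) = −0.75 ln(0.845333)
  = −0.75 × (-0.168025) = 0.126019 substitutions/site.

0.13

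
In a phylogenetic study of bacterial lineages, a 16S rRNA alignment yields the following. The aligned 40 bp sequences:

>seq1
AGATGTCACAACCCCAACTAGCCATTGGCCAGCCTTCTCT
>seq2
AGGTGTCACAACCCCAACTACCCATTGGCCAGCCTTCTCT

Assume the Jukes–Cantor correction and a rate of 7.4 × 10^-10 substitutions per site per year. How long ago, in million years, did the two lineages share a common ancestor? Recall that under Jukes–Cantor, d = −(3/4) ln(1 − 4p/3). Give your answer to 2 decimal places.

The sequences differ at 2 of 40 sites (3, 21), so p = 2/40 = 0.05.
d = −(3/4) ln(1 − 4p/3) = −0.75 ln(1 − 0.066667) = −0.75 ln(0.933333)
  = −0.75 × (-0.068993) = 0.051745 substitutions/site.
Under a molecular clock d = 2μt, so t = d/(2μ) = 0.051745 / (2 × 7.4 × 10^-10) = 34.96 million years.

34.96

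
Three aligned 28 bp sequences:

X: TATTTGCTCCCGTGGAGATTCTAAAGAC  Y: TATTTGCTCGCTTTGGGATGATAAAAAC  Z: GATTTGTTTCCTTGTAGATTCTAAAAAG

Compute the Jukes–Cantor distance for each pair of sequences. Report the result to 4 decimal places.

X–Y: 7/28 sites differ → p = 0.25, d = −0.75 ln(1 − 0.333333) = 0.304098 ≈ 0.3041.
X–Z: 7/28 sites differ → p = 0.25, d = −0.75 ln(1 − 0.333333) = 0.304098 ≈ 0.3041.
Y–Z: 10/28 sites differ → p ≈ 0.357143, d = −0.75 ln(1 − 0.476191) = 0.484971 ≈ 0.4850.

d(X,Y) = 0.3041, d(X,Z) = 0.3041, d(Y,Z) = 0.4850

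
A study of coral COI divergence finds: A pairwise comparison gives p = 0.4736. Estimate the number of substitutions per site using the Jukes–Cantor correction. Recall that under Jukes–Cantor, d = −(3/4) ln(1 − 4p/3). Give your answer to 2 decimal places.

0.75

d = −(3/4) ln(1 − 4p/3) = −0.75 ln(1 − 0.631467) = −0.75 ln(0.368533)
  = −0.75 × (-0.998225) = 0.748669 substitutions/site.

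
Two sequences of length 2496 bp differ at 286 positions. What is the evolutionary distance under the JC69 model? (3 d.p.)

0.124

p = 286/2496 ≈ 0.114583.
d = −(3/4) ln(1 − 4p/3) = −0.75 ln(1 − 0.152777) = −0.75 ln(0.847223)
  = −0.75 × (-0.165791) = 0.124343 substitutions/site.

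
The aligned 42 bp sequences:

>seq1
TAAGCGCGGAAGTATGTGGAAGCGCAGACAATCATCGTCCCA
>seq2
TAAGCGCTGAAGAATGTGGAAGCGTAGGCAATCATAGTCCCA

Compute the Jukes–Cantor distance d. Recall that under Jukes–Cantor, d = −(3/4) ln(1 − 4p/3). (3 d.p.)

0.130

The sequences differ at 5 of 42 sites (8, 13, 25, 28, 36), so p = 5/42 ≈ 0.119048.
d = −(3/4) ln(1 − 4p/3) = −0.75 ln(1 − 0.158731) = −0.75 ln(0.841269)
  = −0.75 × (-0.172844) = 0.129633 substitutions/site.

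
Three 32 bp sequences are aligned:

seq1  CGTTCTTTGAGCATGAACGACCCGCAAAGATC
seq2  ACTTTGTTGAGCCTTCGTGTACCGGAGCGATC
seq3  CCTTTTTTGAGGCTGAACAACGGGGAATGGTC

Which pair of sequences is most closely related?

seq1 and seq3

seq1–seq2: 14/32 differ, p = 0.438, d = 0.657.
seq1–seq3: 10/32 differ, p = 0.313, d = 0.404.
seq2–seq3: 15/32 differ, p = 0.469, d = 0.736.
The smallest distance is between seq1 and seq3.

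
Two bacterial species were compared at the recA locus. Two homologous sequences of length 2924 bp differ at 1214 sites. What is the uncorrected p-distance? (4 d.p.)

p = 1214/2924 = 0.415184… ≈ 0.4152 (to 4 d.p.).

0.4152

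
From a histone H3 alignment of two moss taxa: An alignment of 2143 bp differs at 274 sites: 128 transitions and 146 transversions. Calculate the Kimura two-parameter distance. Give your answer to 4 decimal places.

0.1405

P = 128/2143 ≈ 0.059729 and Q = 146/2143 ≈ 0.068129.
Under the Kimura two-parameter model, d = −½ ln(1 − 2P − Q) − ¼ ln(1 − 2Q).
1 − 2P − Q = 0.812413, giving −½ ln(0.812413) = 0.103873.
1 − 2Q = 0.863742, giving −¼ ln(0.863742) = 0.036620.
d = 0.103873 + 0.036620 = 0.140493.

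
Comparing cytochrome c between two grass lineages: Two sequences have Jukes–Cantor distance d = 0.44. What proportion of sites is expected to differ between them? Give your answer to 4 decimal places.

0.3329

p = (3/4)(1 − e^(−4d/3)) = 0.75 × (1 − e^(-0.586667)) = 0.75 × (1 − 0.556178) = 0.332867.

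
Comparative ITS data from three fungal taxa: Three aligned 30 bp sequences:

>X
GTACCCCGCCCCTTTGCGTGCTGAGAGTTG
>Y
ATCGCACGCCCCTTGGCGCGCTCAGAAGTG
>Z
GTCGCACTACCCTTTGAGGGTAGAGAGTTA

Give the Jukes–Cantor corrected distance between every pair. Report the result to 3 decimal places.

d(X,Y) = 0.383, d(X,Z) = 0.441, d(Y,Z) = 0.572

X–Y: 9/30 sites differ → p = 0.3, d = −0.75 ln(1 − 0.4) = 0.383119 ≈ 0.383.
X–Z: 10/30 sites differ → p ≈ 0.333333, d = −0.75 ln(1 − 0.444444) = 0.440839 ≈ 0.441.
Y–Z: 12/30 sites differ → p = 0.4, d = −0.75 ln(1 − 0.533333) = 0.571605 ≈ 0.572.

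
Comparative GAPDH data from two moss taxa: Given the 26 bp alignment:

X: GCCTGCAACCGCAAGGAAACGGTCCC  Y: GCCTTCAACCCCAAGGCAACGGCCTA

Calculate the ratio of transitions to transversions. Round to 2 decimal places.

Transitions are A↔G and C↔T; transversions are all other mismatches.
Transitions: 2. Transversions: 4.
R = 2/4 = 0.50.

0.50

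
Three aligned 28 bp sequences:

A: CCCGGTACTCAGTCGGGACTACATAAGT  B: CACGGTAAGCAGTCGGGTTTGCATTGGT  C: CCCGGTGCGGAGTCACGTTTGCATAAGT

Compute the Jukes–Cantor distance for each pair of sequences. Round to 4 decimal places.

A–B: 8/28 sites differ → p ≈ 0.285714, d = −0.75 ln(1 − 0.380952) = 0.359679 ≈ 0.3597.
A–C: 8/28 sites differ → p ≈ 0.285714, d = −0.75 ln(1 − 0.380952) = 0.359679 ≈ 0.3597.
B–C: 8/28 sites differ → p ≈ 0.285714, d = −0.75 ln(1 − 0.380952) = 0.359679 ≈ 0.3597.

d(A,B) = 0.3597, d(A,C) = 0.3597, d(B,C) = 0.3597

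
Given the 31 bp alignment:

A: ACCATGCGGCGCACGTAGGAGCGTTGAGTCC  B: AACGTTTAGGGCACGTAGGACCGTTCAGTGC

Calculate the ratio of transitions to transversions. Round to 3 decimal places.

Transitions are A↔G and C↔T; transversions are all other mismatches.
Transitions: 3. Transversions: 6.
R = 3/6 = 0.500.

0.500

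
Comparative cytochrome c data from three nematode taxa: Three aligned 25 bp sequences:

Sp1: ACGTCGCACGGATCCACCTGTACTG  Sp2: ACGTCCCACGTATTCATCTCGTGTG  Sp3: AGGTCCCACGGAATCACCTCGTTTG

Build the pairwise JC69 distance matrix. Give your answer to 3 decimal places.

Sp1–Sp2: 8/25 sites differ → p = 0.32, d = −0.75 ln(1 − 0.426667) = 0.417216 ≈ 0.417.
Sp1–Sp3: 8/25 sites differ → p = 0.32, d = −0.75 ln(1 − 0.426667) = 0.417216 ≈ 0.417.
Sp2–Sp3: 5/25 sites differ → p = 0.2, d = −0.75 ln(1 − 0.266667) = 0.232617 ≈ 0.233.

d(Sp1,Sp2) = 0.417, d(Sp1,Sp3) = 0.417, d(Sp2,Sp3) = 0.233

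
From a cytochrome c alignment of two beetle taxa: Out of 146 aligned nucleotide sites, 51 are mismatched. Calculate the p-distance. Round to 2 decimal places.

p = 51/146 = 0.349315… ≈ 0.35 (to 2 d.p.).

0.35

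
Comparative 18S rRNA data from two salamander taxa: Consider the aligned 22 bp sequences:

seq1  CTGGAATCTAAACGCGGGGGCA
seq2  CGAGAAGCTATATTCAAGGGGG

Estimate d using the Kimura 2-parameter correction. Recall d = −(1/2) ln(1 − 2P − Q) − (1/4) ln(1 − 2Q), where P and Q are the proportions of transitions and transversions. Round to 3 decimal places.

0.724

Of 22 sites, 5 differences are transitions and 5 are transversions, so P = 5/22 ≈ 0.227273 and Q = 5/22 ≈ 0.227273.
Under the Kimura two-parameter model, d = −½ ln(1 − 2P − Q) − ¼ ln(1 − 2Q).
1 − 2P − Q = 0.318181, giving −½ ln(0.318181) = 0.572567.
1 − 2Q = 0.545454, giving −¼ ln(0.545454) = 0.151534.
d = 0.572567 + 0.151534 = 0.724101.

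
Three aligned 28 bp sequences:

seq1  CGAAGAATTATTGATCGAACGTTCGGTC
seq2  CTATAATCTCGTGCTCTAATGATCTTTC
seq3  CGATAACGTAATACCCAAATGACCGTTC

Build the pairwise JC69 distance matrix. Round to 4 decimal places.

d(seq1,seq2) = 0.7238, d(seq1,seq3) = 0.7238, d(seq2,seq3) = 0.4850

seq1–seq2: 13/28 sites differ → p ≈ 0.464286, d = −0.75 ln(1 − 0.619048) = 0.723811 ≈ 0.7238.
seq1–seq3: 13/28 sites differ → p ≈ 0.464286, d = −0.75 ln(1 − 0.619048) = 0.723811 ≈ 0.7238.
seq2–seq3: 10/28 sites differ → p ≈ 0.357143, d = −0.75 ln(1 − 0.476191) = 0.484971 ≈ 0.4850.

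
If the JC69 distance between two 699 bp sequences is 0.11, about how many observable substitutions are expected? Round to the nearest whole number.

Invert JC69: p = (3/4)(1 − e^(−4d/3)) = 0.75 × (1 − e^(-0.146667)) = 0.75 × (1 − 0.863582) = 0.102314.
Expected differing sites = pL ≈ 0.102314 × 699 = 71.517486 ≈ 72.

72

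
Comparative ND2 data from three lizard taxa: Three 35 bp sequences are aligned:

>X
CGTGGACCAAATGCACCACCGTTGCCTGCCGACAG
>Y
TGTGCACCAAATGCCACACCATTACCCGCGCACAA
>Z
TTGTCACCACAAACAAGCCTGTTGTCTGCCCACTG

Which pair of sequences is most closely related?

X and Y

X–Y: 10/35 differ, p = 0.286, d = 0.360.
X–Z: 15/35 differ, p = 0.429, d = 0.635.
Y–Z: 17/35 differ, p = 0.486, d = 0.782.
The smallest distance is between X and Y.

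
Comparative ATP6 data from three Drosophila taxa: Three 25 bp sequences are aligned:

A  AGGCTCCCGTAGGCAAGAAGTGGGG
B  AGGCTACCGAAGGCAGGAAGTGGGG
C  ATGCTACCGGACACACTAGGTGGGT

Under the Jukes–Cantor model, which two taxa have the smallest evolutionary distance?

A and B

A–B: 3/25 differ, p = 0.120, d = 0.131.
A–C: 9/25 differ, p = 0.360, d = 0.490.
B–C: 8/25 differ, p = 0.320, d = 0.417.
The smallest distance is between A and B.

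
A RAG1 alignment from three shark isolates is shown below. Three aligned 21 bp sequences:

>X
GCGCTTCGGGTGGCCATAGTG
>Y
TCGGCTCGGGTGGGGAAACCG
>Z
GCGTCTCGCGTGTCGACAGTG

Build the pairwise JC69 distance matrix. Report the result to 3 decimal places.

d(X,Y) = 0.532, d(X,Z) = 0.360, d(Y,Z) = 0.532

X–Y: 8/21 sites differ → p ≈ 0.380952, d = −0.75 ln(1 − 0.507936) = 0.531860 ≈ 0.532.
X–Z: 6/21 sites differ → p ≈ 0.285714, d = −0.75 ln(1 − 0.380952) = 0.359679 ≈ 0.360.
Y–Z: 8/21 sites differ → p ≈ 0.380952, d = −0.75 ln(1 − 0.507936) = 0.531860 ≈ 0.532.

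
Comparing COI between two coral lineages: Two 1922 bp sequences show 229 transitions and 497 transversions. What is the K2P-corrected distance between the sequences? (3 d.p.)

P = 229/1922 ≈ 0.119147 and Q = 497/1922 ≈ 0.258585.
Under the Kimura two-parameter model, d = −½ ln(1 − 2P − Q) − ¼ ln(1 − 2Q).
1 − 2P − Q = 0.503121, giving −½ ln(0.503121) = 0.343462.
1 − 2Q = 0.48283, giving −¼ ln(0.48283) = 0.182023.
d = 0.343462 + 0.182023 = 0.525485.

0.525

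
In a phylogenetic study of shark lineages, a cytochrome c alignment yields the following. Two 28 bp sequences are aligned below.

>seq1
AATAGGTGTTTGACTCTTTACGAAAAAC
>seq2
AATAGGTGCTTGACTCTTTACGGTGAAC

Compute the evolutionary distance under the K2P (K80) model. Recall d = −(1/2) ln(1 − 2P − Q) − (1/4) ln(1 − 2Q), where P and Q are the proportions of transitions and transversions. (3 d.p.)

Of 28 sites, 3 differences are transitions and 1 are transversions, so P = 3/28 ≈ 0.107143 and Q = 1/28 ≈ 0.035714.
Under the Kimura two-parameter model, d = −½ ln(1 − 2P − Q) − ¼ ln(1 − 2Q).
1 − 2P − Q = 0.75, giving −½ ln(0.75) = 0.143841.
1 − 2Q = 0.928572, giving −¼ ln(0.928572) = 0.018527.
d = 0.143841 + 0.018527 = 0.162368.

0.162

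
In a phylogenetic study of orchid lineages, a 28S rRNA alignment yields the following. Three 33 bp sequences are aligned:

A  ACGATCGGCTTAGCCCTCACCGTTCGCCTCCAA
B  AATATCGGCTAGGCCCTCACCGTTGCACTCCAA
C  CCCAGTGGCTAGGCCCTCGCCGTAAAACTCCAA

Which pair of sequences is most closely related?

A–B: 7/33 differ, p = 0.212, d = 0.249.
A–C: 11/33 differ, p = 0.333, d = 0.441.
B–C: 9/33 differ, p = 0.273, d = 0.339.
The smallest distance is between A and B.

A and B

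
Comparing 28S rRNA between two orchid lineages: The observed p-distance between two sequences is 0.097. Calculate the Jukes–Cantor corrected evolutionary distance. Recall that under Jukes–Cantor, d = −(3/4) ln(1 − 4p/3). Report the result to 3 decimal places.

d = −(3/4) ln(1 − 4p/3) = −0.75 ln(1 − 0.129333) = −0.75 ln(0.870667)
  = −0.75 × (-0.138496) = 0.103872 substitutions/site.

0.104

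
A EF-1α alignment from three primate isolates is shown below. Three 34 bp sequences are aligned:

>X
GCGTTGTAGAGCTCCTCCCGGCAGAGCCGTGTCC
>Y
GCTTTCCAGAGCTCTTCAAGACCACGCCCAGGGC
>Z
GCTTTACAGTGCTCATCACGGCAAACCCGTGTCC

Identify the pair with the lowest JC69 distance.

X–Y: 14/34 differ, p = 0.412, d = 0.597.
X–Z: 8/34 differ, p = 0.235, d = 0.282.
Y–Z: 12/34 differ, p = 0.353, d = 0.477.
The smallest distance is between X and Z.

X and Z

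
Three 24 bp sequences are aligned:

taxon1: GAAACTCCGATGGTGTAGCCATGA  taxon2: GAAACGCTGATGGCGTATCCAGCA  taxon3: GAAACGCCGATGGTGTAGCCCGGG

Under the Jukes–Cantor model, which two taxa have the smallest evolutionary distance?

taxon1–taxon2: 6/24 differ, p = 0.250, d = 0.304.
taxon1–taxon3: 4/24 differ, p = 0.167, d = 0.188.
taxon2–taxon3: 6/24 differ, p = 0.250, d = 0.304.
The smallest distance is between taxon1 and taxon3.

taxon1 and taxon3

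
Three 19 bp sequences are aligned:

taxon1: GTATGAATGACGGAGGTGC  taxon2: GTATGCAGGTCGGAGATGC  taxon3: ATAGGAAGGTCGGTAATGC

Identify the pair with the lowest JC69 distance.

taxon1–taxon2: 4/19 differ, p = 0.211, d = 0.247.
taxon1–taxon3: 7/19 differ, p = 0.368, d = 0.507.
taxon2–taxon3: 5/19 differ, p = 0.263, d = 0.324.
The smallest distance is between taxon1 and taxon2.

taxon1 and taxon2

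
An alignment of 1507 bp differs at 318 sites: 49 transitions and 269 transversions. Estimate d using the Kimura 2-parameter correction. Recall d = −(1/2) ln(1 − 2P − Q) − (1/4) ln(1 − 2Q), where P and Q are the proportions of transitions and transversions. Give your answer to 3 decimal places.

P = 49/1507 ≈ 0.032515 and Q = 269/1507 ≈ 0.1785.
Under the Kimura two-parameter model, d = −½ ln(1 − 2P − Q) − ¼ ln(1 − 2Q).
1 − 2P − Q = 0.75647, giving −½ ln(0.75647) = 0.139546.
1 − 2Q = 0.643, giving −¼ ln(0.643) = 0.110403.
d = 0.139546 + 0.110403 = 0.249949.

0.250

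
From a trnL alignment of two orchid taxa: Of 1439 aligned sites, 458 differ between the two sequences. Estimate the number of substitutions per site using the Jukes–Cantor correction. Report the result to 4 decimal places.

0.4142

p = 458/1439 ≈ 0.318277.
d = −(3/4) ln(1 − 4p/3) = −0.75 ln(1 − 0.424369) = −0.75 ln(0.575631)
  = −0.75 × (-0.552288) = 0.414216 substitutions/site.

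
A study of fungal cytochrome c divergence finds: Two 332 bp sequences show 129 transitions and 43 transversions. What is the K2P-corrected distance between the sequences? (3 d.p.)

P = 129/332 ≈ 0.388554 and Q = 43/332 ≈ 0.129518.
Under the Kimura two-parameter model, d = −½ ln(1 − 2P − Q) − ¼ ln(1 − 2Q).
1 − 2P − Q = 0.093374, giving −½ ln(0.093374) = 1.185571.
1 − 2Q = 0.740964, giving −¼ ln(0.740964) = 0.074951.
d = 1.185571 + 0.074951 = 1.260522.

1.261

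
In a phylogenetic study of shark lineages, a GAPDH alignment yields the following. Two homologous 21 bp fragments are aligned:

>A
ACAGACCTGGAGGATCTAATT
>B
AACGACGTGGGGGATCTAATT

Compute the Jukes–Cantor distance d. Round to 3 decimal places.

0.220

The sequences differ at 4 of 21 sites (2, 3, 7, 11), so p = 4/21 ≈ 0.190476.
d = −(3/4) ln(1 − 4p/3) = −0.75 ln(1 − 0.253968) = −0.75 ln(0.746032)
  = −0.75 × (-0.292987) = 0.219740 substitutions/site.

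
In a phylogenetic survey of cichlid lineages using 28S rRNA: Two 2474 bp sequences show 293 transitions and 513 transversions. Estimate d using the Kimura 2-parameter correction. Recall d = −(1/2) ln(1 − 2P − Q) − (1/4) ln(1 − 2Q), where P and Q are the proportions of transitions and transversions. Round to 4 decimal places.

P = 293/2474 ≈ 0.118432 and Q = 513/2474 ≈ 0.207357.
Under the Kimura two-parameter model, d = −½ ln(1 − 2P − Q) − ¼ ln(1 − 2Q).
1 − 2P − Q = 0.555779, giving −½ ln(0.555779) = 0.293692.
1 − 2Q = 0.585286, giving −¼ ln(0.585286) = 0.133914.
d = 0.293692 + 0.133914 = 0.427606.

0.4276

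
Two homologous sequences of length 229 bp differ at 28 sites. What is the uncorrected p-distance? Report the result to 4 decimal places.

0.1223

p = 28/229 = 0.122270… ≈ 0.1223 (to 4 d.p.).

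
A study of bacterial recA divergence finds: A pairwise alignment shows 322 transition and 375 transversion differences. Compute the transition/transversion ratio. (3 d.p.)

R = 322/375 = 0.858666… ≈ 0.859 (to 3 d.p.).

0.859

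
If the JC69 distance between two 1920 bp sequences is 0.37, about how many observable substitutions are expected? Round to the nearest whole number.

Invert JC69: p = (3/4)(1 − e^(−4d/3)) = 0.75 × (1 − e^(-0.493333)) = 0.75 × (1 − 0.610588) = 0.292059.
Expected differing sites = pL ≈ 0.292059 × 1920 = 560.75328 ≈ 561.

561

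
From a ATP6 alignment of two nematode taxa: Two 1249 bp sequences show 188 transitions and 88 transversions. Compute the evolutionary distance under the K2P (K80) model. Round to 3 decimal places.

P = 188/1249 ≈ 0.15052 and Q = 88/1249 ≈ 0.070456.
Under the Kimura two-parameter model, d = −½ ln(1 − 2P − Q) − ¼ ln(1 − 2Q).
1 − 2P − Q = 0.628504, giving −½ ln(0.628504) = 0.232206.
1 − 2Q = 0.859088, giving −¼ ln(0.859088) = 0.037971.
d = 0.232206 + 0.037971 = 0.270177.

0.270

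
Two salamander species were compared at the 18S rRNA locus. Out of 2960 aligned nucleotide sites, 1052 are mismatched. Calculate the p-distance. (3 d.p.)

p = 1052/2960 = 0.355405… ≈ 0.355 (to 3 d.p.).

0.355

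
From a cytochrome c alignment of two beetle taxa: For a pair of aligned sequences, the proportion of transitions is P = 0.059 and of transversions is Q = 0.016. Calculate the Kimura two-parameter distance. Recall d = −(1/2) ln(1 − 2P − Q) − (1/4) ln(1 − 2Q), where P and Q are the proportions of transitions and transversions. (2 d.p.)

0.08

Under the Kimura two-parameter model, d = −½ ln(1 − 2P − Q) − ¼ ln(1 − 2Q).
1 − 2P − Q = 0.866, giving −½ ln(0.866) = 0.071935.
1 − 2Q = 0.968, giving −¼ ln(0.968) = 0.008131.
d = 0.071935 + 0.008131 = 0.080066.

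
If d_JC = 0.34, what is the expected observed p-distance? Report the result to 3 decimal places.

0.273

p = (3/4)(1 − e^(−4d/3)) = 0.75 × (1 − e^(-0.453333)) = 0.75 × (1 − 0.635506) = 0.273371.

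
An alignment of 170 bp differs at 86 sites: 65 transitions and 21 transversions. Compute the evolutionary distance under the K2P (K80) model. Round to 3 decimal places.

1.167

P = 65/170 ≈ 0.382353 and Q = 21/170 ≈ 0.123529.
Under the Kimura two-parameter model, d = −½ ln(1 − 2P − Q) − ¼ ln(1 − 2Q).
1 − 2P − Q = 0.111765, giving −½ ln(0.111765) = 1.095678.
1 − 2Q = 0.752942, giving −¼ ln(0.752942) = 0.070942.
d = 1.095678 + 0.070942 = 1.166620.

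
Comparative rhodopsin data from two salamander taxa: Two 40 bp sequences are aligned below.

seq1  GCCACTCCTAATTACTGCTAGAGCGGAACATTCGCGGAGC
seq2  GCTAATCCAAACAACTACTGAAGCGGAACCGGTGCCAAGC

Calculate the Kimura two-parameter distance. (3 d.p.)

Of 40 sites, 7 differences are transitions and 7 are transversions, so P = 7/40 = 0.175 and Q = 7/40 = 0.175.
Under the Kimura two-parameter model, d = −½ ln(1 − 2P − Q) − ¼ ln(1 − 2Q).
1 − 2P − Q = 0.475, giving −½ ln(0.475) = 0.372220.
1 − 2Q = 0.65, giving −¼ ln(0.65) = 0.107696.
d = 0.372220 + 0.107696 = 0.479916.

0.480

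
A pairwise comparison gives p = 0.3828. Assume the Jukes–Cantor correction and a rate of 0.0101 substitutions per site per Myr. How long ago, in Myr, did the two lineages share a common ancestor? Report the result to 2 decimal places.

26.52

d = −(3/4) ln(1 − 4p/3) = −0.75 ln(1 − 0.5104) = −0.75 ln(0.4896)
  = −0.75 × (-0.714167) = 0.535625 substitutions/site.
Under a molecular clock d = 2μt, so t = d/(2μ) = 0.535625 / (2 × 0.0101) = 26.52 Myr.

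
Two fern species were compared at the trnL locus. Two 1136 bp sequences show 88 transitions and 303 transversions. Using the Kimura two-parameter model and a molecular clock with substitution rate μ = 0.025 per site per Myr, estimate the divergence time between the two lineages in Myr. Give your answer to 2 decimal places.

9.29

P = 88/1136 ≈ 0.077465 and Q = 303/1136 ≈ 0.266725.
Under the Kimura two-parameter model, d = −½ ln(1 − 2P − Q) − ¼ ln(1 − 2Q).
1 − 2P − Q = 0.578345, giving −½ ln(0.578345) = 0.273792.
1 − 2Q = 0.46655, giving −¼ ln(0.46655) = 0.190598.
d = 0.273792 + 0.190598 = 0.464390.
Under a molecular clock d = 2μt, so t = d/(2μ) = 0.464390 / (2 × 0.025) = 9.29 Myr.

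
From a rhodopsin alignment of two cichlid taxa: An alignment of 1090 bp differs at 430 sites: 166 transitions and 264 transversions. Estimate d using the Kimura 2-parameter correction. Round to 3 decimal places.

0.561

P = 166/1090 ≈ 0.152294 and Q = 264/1090 ≈ 0.242202.
Under the Kimura two-parameter model, d = −½ ln(1 − 2P − Q) − ¼ ln(1 − 2Q).
1 − 2P − Q = 0.45321, giving −½ ln(0.45321) = 0.395700.
1 − 2Q = 0.515596, giving −¼ ln(0.515596) = 0.165608.
d = 0.395700 + 0.165608 = 0.561308.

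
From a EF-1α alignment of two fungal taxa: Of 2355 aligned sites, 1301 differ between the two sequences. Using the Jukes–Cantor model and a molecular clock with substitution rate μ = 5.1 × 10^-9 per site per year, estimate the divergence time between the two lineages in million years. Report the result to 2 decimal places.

p = 1301/2355 ≈ 0.552442.
d = −(3/4) ln(1 − 4p/3) = −0.75 ln(1 − 0.736589) = −0.75 ln(0.263411)
  = −0.75 × (-1.334040) = 1.000530 substitutions/site.
Under a molecular clock d = 2μt, so t = d/(2μ) = 1.000530 / (2 × 5.1 × 10^-9) = 98.09 million years.

98.09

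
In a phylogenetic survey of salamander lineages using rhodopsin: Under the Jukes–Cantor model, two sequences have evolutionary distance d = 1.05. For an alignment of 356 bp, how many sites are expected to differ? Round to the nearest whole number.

201

Invert JC69: p = (3/4)(1 − e^(−4d/3)) = 0.75 × (1 − e^(-1.4)) = 0.75 × (1 − 0.246597) = 0.565052.
Expected differing sites = pL ≈ 0.565052 × 356 = 201.158512 ≈ 201.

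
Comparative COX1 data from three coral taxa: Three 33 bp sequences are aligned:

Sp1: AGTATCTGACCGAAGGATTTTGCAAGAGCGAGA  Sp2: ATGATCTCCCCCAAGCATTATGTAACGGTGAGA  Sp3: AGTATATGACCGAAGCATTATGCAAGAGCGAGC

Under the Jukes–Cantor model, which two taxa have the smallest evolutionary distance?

Sp1 and Sp3

Sp1–Sp2: 11/33 differ, p = 0.333, d = 0.441.
Sp1–Sp3: 4/33 differ, p = 0.121, d = 0.132.
Sp2–Sp3: 11/33 differ, p = 0.333, d = 0.441.
The smallest distance is between Sp1 and Sp3.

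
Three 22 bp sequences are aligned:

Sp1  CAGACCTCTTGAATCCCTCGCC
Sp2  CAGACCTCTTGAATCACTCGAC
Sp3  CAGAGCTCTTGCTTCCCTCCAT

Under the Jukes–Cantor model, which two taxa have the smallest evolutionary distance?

Sp1 and Sp2

Sp1–Sp2: 2/22 differ, p = 0.091, d = 0.097.
Sp1–Sp3: 6/22 differ, p = 0.273, d = 0.339.
Sp2–Sp3: 6/22 differ, p = 0.273, d = 0.339.
The smallest distance is between Sp1 and Sp2.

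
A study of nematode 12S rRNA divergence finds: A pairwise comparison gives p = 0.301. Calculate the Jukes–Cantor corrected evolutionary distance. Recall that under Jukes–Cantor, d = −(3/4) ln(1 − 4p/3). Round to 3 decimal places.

d = −(3/4) ln(1 − 4p/3) = −0.75 ln(1 − 0.401333) = −0.75 ln(0.598667)
  = −0.75 × (-0.513050) = 0.384788 substitutions/site.

0.385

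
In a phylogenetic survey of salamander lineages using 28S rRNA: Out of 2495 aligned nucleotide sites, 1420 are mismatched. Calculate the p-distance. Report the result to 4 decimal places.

p = 1420/2495 = 0.569138… ≈ 0.5691 (to 4 d.p.).

0.5691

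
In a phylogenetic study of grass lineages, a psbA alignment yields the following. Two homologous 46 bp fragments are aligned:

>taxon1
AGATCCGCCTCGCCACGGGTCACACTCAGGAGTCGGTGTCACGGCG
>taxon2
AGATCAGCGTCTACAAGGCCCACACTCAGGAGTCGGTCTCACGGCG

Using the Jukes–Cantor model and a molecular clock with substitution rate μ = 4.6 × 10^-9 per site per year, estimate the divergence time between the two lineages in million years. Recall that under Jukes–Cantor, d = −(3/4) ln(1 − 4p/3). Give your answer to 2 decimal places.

The sequences differ at 8 of 46 sites (6, 9, 12, 13, 16, 19, 20, 38), so p = 8/46 ≈ 0.173913.
d = −(3/4) ln(1 − 4p/3) = −0.75 ln(1 − 0.231884) = −0.75 ln(0.768116)
  = −0.75 × (-0.263815) = 0.197861 substitutions/site.
Under a molecular clock d = 2μt, so t = d/(2μ) = 0.197861 / (2 × 4.6 × 10^-9) = 21.51 million years.

21.51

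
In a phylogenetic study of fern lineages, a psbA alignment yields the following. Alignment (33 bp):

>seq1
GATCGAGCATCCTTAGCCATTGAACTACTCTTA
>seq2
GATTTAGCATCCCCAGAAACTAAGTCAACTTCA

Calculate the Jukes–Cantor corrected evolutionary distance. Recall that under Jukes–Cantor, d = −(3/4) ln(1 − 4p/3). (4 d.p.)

0.6987

The sequences differ at 15 of 33 sites, so p = 15/33 ≈ 0.454545.
d = −(3/4) ln(1 − 4p/3) = −0.75 ln(1 − 0.60606) = −0.75 ln(0.39394)
  = −0.75 × (-0.931557) = 0.698668 substitutions/site.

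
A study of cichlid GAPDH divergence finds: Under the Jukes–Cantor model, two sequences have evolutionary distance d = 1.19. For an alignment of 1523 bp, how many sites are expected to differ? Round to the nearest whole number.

Invert JC69: p = (3/4)(1 − e^(−4d/3)) = 0.75 × (1 − e^(-1.586667)) = 0.75 × (1 − 0.204606) = 0.596546.
Expected differing sites = pL ≈ 0.596546 × 1523 = 908.539558 ≈ 909.

909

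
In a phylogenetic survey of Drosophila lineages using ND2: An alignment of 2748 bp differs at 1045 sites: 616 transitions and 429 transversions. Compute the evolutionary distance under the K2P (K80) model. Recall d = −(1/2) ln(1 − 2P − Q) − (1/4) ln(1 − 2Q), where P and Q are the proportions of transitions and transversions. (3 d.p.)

0.557

P = 616/2748 ≈ 0.224163 and Q = 429/2748 ≈ 0.156114.
Under the Kimura two-parameter model, d = −½ ln(1 − 2P − Q) − ¼ ln(1 − 2Q).
1 − 2P − Q = 0.39556, giving −½ ln(0.39556) = 0.463726.
1 − 2Q = 0.687772, giving −¼ ln(0.687772) = 0.093574.
d = 0.463726 + 0.093574 = 0.557300.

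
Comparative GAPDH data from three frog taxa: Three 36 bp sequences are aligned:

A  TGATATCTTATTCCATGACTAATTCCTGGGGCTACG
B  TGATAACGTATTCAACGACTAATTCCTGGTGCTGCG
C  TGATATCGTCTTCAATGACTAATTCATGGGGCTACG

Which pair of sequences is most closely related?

A and C

A–B: 6/36 differ, p = 0.167, d = 0.188.
A–C: 4/36 differ, p = 0.111, d = 0.120.
B–C: 6/36 differ, p = 0.167, d = 0.188.
The smallest distance is between A and C.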